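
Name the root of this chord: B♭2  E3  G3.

E

Reordering Bb, E, G into stacked thirds gives E–G–Bb; the bottom of that stack, E, is the root.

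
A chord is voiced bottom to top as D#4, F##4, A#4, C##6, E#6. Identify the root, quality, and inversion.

The distinct note names are D#, F##, A#, C##, E#. Stacked in thirds they read D#–F##–A#–C##–E#, which is a major ninth chord on D#.
With the root (D#) in the bass, the chord is in root position.

D# major ninth, root position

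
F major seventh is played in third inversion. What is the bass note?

The seventh of F major seventh (F–A–C–E) is E; that is the bass in third inversion.

E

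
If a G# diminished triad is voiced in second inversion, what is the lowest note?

D

In second inversion the fifth is lowest. For G# diminished (G#–B–D) that is D.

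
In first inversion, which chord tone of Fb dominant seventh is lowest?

Ab

The third of Fb dominant seventh (Fb–Ab–Cb–Ebb) is Ab; that is the bass in first inversion.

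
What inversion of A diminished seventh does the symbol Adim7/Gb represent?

third inversion

Adim7/Gb means A diminished seventh with Gb in the bass. Gb is the seventh of A diminished seventh (A–C–Eb–Gb), so this is third inversion.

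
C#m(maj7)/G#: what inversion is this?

second inversion

C#m(maj7)/G# means C# minor-major seventh with G# in the bass. G# is the fifth of C# minor-major seventh (C#–E–G#–B#), so this is second inversion.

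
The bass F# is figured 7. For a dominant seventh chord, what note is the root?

F#

The figures 7 mean the root of the chord is in the bass. If F# is the root of a dominant seventh chord, the root is F# (chord tones F#–A#–C#–E).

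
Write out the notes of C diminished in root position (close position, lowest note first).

Spelling C diminished: C–Eb–Gb. In root position the root is bass, giving C, Eb, Gb from the bottom.

C, Eb, Gb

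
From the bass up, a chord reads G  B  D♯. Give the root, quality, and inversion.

G augmented, root position

The distinct note names are G, B, D#. Stacked in thirds they read G–B–D#, which is an augmented triad on G.
The lowest note is G, the root of the chord, so this is root position (figured bass 5/3).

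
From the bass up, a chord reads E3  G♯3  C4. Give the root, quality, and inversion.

C augmented, first inversion

The pitch classes E, G#, C arrange in thirds as C–E–G#: a C augmented triad.
With the third (E) in the bass, the chord is in first inversion (figured bass 6).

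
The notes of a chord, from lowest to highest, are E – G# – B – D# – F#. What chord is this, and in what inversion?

E major ninth, root position

The distinct note names are E, G#, B, D#, F#. Stacked in thirds they read E–G#–B–D#–F#, which is a major ninth chord on E.
The lowest note is E, the root of the chord, so this is root position.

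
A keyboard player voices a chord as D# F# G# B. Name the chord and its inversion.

The distinct note names are D#, F#, G#, B. Stacked in thirds they read G#–B–D#–F#, which is a minor seventh chord on G#.
D# is the fifth of G# minor seventh; fifth in the bass means second inversion (figured bass 4/3).

G# minor seventh, second inversion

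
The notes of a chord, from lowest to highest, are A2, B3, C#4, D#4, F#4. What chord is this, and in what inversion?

The pitch classes A, B, C#, D#, F# arrange in thirds as B–D#–F#–A–C#: a B dominant ninth chord.
With the seventh (A) in the bass, the chord is in third inversion.

B dominant ninth, third inversion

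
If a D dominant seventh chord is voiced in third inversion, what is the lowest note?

C

In third inversion the seventh is lowest. For D dominant seventh (D–F#–A–C) that is C.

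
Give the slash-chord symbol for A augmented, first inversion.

First inversion of A augmented has the third (C#) in the bass. As a slash chord: Aaug/C#.

Aaug/C#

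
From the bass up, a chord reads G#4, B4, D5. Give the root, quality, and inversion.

G# diminished, root position

The pitch classes G#, B, D arrange in thirds as G#–B–D: a G# diminished triad.
The lowest note is G#, the root of the chord, so this is root position (figured bass 5/3).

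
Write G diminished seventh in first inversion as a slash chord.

Gdim7/Bb

First inversion of G diminished seventh has the third (Bb) in the bass. As a slash chord: Gdim7/Bb.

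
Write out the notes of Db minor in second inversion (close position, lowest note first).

Db minor is Db–Fb–Ab. Second inversion puts the fifth (Ab) in the bass, with the remaining tones above: Ab, Db, Fb.

Ab, Db, Fb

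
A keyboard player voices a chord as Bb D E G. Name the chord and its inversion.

E half-diminished seventh, second inversion

The pitch classes Bb, D, E, G arrange in thirds as E–G–Bb–D: an E half-diminished seventh chord.
Bb is the fifth of E half-diminished seventh; fifth in the bass means second inversion (figured bass 4/3).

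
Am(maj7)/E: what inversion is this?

Am(maj7)/E means A minor-major seventh with E in the bass. E is the fifth of A minor-major seventh (A–C–E–G#), so this is second inversion.

second inversion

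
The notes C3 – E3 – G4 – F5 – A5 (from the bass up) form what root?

C, E, G, F, A are the tones of an F major ninth chord (F–A–C–E–G), making F the root.

F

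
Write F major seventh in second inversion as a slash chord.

Fmaj7/C

Second inversion of F major seventh has the fifth (C) in the bass. As a slash chord: Fmaj7/C.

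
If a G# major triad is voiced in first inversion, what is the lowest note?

In first inversion the third is lowest. For G# major (G#–B#–D#) that is B#.

B#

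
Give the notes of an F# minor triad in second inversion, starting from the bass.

F# minor is F#–A–C#. Second inversion puts the fifth (C#) in the bass, with the remaining tones above: C#, F#, A.

C#, F#, A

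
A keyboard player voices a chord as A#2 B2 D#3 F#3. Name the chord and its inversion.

B major seventh, third inversion

The distinct note names are A#, B, D#, F#. Stacked in thirds they read B–D#–F#–A#, which is a major seventh chord on B.
A# is the seventh of B major seventh; seventh in the bass means third inversion (figured bass 4/2).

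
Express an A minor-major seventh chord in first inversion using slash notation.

First inversion of A minor-major seventh has the third (C) in the bass. As a slash chord: Am(maj7)/C.

Am(maj7)/C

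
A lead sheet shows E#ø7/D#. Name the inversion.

E#ø7/D# means E# half-diminished seventh with D# in the bass. D# is the seventh of E# half-diminished seventh (E#–G#–B–D#), so this is third inversion.

third inversion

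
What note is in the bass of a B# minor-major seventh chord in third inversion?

B# minor-major seventh is B#–D#–F##–A##. Third inversion places the seventh in the bass: A##.

A##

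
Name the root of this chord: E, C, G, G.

Reordering E, C, G into stacked thirds gives C–E–G; the bottom of that stack, C, is the root.

C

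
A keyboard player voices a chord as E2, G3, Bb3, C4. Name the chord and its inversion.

C dominant seventh, first inversion

Reducing to letter names: E, G, Bb, C. These stack in thirds as C–E–G–Bb — a C dominant seventh chord.
E is the third of C dominant seventh; third in the bass means first inversion (figured bass 6/5).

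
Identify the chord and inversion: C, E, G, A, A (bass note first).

The distinct note names are C, E, G, A. Stacked in thirds they read A–C–E–G, which is a minor seventh chord on A.
C is the third of A minor seventh; third in the bass means first inversion (figured bass 6/5).

A minor seventh, first inversion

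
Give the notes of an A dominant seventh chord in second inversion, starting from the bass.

A dominant seventh is A–C#–E–G. Second inversion puts the fifth (E) in the bass, with the remaining tones above: E, G, A, C#.

E, G, A, C#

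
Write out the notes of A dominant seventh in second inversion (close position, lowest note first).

The chord tones are A–C#–E–G. With the fifth (E) lowest for second inversion: E, G, A, C#.

E, G, A, C#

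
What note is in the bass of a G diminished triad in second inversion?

Db

The fifth of G diminished (G–Bb–Db) is Db; that is the bass in second inversion.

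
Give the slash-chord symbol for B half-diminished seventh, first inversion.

First inversion of B half-diminished seventh has the third (D) in the bass. As a slash chord: Bø7/D.

Bø7/D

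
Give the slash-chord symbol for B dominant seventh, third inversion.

Third inversion of B dominant seventh has the seventh (A) in the bass. As a slash chord: B7/A.

B7/A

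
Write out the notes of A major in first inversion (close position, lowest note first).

The chord tones are A–C#–E. With the third (C#) lowest for first inversion: C#, E, A.

C#, E, A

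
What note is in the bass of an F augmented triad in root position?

F augmented is F–A–C#. Root position places the root in the bass: F.

F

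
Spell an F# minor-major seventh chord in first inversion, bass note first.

Spelling F# minor-major seventh: F#–A–C#–E#. In first inversion the third is bass, giving A, C#, E#, F# from the bottom.

A, C#, E#, F#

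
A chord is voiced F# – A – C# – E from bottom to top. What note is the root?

Reordering F#, A, C#, E into stacked thirds gives F#–A–C#–E; the bottom of that stack, F#, is the root.

F#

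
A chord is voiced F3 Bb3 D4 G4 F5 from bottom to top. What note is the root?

Reordering F, Bb, D, G into stacked thirds gives G–Bb–D–F; the bottom of that stack, G, is the root.

G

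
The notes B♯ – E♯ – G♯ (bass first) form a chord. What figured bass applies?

6/4

The notes B#, E#, G# stack in thirds as E#–G#–B# — an E# minor triad. The bass B# is the fifth, so this is second inversion: figured 6/4.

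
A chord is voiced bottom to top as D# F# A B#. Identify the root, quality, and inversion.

B# diminished seventh, first inversion

The distinct note names are D#, F#, A, B#. Stacked in thirds they read B#–D#–F#–A, which is a diminished seventh chord on B#.
D# is the third of B# diminished seventh; third in the bass means first inversion (figured bass 6/5).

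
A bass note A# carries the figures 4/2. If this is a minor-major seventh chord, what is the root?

B

The figures 4/2 mean the seventh of the chord is in the bass. If A# is the seventh of a minor-major seventh chord, the root is B (chord tones B–D–F#–A#).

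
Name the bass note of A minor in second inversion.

E

A minor is A–C–E. Second inversion places the fifth in the bass: E.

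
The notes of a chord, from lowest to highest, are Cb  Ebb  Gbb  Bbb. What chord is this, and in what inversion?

The pitch classes Cb, Ebb, Gbb, Bbb arrange in thirds as Cb–Ebb–Gbb–Bbb: a Cb half-diminished seventh chord.
With the root (Cb) in the bass, the chord is in root position (figured bass 7).

Cb half-diminished seventh, root position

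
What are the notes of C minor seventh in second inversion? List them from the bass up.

G, Bb, C, Eb

The chord tones are C–Eb–G–Bb. With the fifth (G) lowest for second inversion: G, Bb, C, Eb.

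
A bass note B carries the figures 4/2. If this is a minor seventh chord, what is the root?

C#

The figures 4/2 mean the seventh of the chord is in the bass. If B is the seventh of a minor seventh chord, the root is C# (chord tones C#–E–G#–B).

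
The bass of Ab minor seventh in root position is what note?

The root of Ab minor seventh (Ab–Cb–Eb–Gb) is Ab; that is the bass in root position.

Ab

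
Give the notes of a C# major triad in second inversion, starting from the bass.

G#, C#, E#

C# major is C#–E#–G#. Second inversion puts the fifth (G#) in the bass, with the remaining tones above: G#, C#, E#.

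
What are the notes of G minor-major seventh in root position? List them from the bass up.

Spelling G minor-major seventh: G–Bb–D–F#. In root position the root is bass, giving G, Bb, D, F# from the bottom.

G, Bb, D, F#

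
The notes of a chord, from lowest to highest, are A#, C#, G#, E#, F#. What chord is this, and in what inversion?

The distinct note names are A#, C#, G#, E#, F#. Stacked in thirds they read F#–A#–C#–E#–G#, which is a major ninth chord on F#.
The lowest note is A#, the third of the chord, so this is first inversion.

F# major ninth, first inversion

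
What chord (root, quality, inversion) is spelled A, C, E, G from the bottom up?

The pitch classes A, C, E, G arrange in thirds as A–C–E–G: an A minor seventh chord.
With the root (A) in the bass, the chord is in root position (figured bass 7).

A minor seventh, root position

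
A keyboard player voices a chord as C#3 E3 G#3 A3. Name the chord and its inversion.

A major seventh, first inversion

The pitch classes C#, E, G#, A arrange in thirds as A–C#–E–G#: an A major seventh chord.
The lowest note is C#, the third of the chord, so this is first inversion (figured bass 6/5).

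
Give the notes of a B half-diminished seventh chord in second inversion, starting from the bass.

F, A, B, D

B half-diminished seventh is B–D–F–A. Second inversion puts the fifth (F) in the bass, with the remaining tones above: F, A, B, D.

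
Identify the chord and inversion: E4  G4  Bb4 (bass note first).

E diminished, root position

The distinct note names are E, G, Bb. Stacked in thirds they read E–G–Bb, which is a diminished triad on E.
E is the root of E diminished; root in the bass means root position (figured bass 5/3).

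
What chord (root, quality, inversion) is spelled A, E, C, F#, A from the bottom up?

The distinct note names are A, E, C, F#. Stacked in thirds they read F#–A–C–E, which is a half-diminished seventh chord on F#.
A is the third of F# half-diminished seventh; third in the bass means first inversion (figured bass 6/5).

F# half-diminished seventh, first inversion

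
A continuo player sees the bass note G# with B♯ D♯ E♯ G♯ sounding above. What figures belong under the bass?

6/5

The notes G#, B#, D#, E# stack in thirds as E#–G#–B#–D# — an E# minor seventh chord. The bass G# is the third, so this is first inversion: figured 6/5.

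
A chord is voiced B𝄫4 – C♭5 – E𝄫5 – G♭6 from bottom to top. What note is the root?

Cb

The distinct letter names are Bbb, Cb, Ebb, Gb. Arranged as a stack of thirds they read Cb–Ebb–Gb–Bbb, so Cb is the root (a Cb minor seventh chord).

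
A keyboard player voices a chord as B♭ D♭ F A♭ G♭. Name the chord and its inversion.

Gb major ninth, first inversion

The pitch classes Bb, Db, F, Ab, Gb arrange in thirds as Gb–Bb–Db–F–Ab: a Gb major ninth chord.
With the third (Bb) in the bass, the chord is in first inversion.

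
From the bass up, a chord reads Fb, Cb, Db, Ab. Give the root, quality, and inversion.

The distinct note names are Fb, Cb, Db, Ab. Stacked in thirds they read Db–Fb–Ab–Cb, which is a minor seventh chord on Db.
Fb is the third of Db minor seventh; third in the bass means first inversion (figured bass 6/5).

Db minor seventh, first inversion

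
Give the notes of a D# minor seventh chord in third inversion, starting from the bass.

The chord tones are D#–F#–A#–C#. With the seventh (C#) lowest for third inversion: C#, D#, F#, A#.

C#, D#, F#, A#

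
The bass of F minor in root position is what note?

F minor is F–Ab–C. Root position places the root in the bass: F.

F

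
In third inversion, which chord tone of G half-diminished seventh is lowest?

The seventh of G half-diminished seventh (G–Bb–Db–F) is F; that is the bass in third inversion.

F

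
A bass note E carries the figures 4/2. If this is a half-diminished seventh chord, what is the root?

The figures 4/2 mean the seventh of the chord is in the bass. If E is the seventh of a half-diminished seventh chord, the root is F# (chord tones F#–A–C–E).

F#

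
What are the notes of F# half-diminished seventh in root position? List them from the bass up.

F#, A, C, E

Spelling F# half-diminished seventh: F#–A–C–E. In root position the root is bass, giving F#, A, C, E from the bottom.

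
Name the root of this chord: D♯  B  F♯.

D#, B, F# are the tones of a B major triad (B–D#–F#), making B the root.

B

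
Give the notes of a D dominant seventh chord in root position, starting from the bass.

Spelling D dominant seventh: D–F#–A–C. In root position the root is bass, giving D, F#, A, C from the bottom.

D, F#, A, C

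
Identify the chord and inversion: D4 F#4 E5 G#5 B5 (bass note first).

E dominant ninth, third inversion

The distinct note names are D, F#, E, G#, B. Stacked in thirds they read E–G#–B–D–F#, which is a dominant ninth chord on E.
The lowest note is D, the seventh of the chord, so this is third inversion.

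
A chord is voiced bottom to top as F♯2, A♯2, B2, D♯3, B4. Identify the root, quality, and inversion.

B major seventh, second inversion

Reducing to letter names: F#, A#, B, D#. These stack in thirds as B–D#–F#–A# — a B major seventh chord.
The lowest note is F#, the fifth of the chord, so this is second inversion (figured bass 4/3).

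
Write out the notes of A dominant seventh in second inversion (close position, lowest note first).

The chord tones are A–C#–E–G. With the fifth (E) lowest for second inversion: E, G, A, C#.

E, G, A, C#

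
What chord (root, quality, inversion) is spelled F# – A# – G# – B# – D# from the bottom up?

G# dominant ninth, third inversion

Reducing to letter names: F#, A#, G#, B#, D#. These stack in thirds as G#–B#–D#–F#–A# — a G# dominant ninth chord.
With the seventh (F#) in the bass, the chord is in third inversion.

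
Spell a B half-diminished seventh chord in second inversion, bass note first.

F, A, B, D

The chord tones are B–D–F–A. With the fifth (F) lowest for second inversion: F, A, B, D.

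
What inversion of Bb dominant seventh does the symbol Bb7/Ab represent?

Bb7/Ab means Bb dominant seventh with Ab in the bass. Ab is the seventh of Bb dominant seventh (Bb–D–F–Ab), so this is third inversion.

third inversion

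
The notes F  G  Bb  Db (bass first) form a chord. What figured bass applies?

The notes F, G, Bb, Db stack in thirds as G–Bb–Db–F — a G half-diminished seventh chord. The bass F is the seventh, so this is third inversion: figured 4/2.

4/2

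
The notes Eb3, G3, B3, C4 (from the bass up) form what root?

C

Eb, G, B, C are the tones of a C minor-major seventh chord (C–Eb–G–B), making C the root.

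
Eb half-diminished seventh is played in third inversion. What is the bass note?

Db

Eb half-diminished seventh is Eb–Gb–Bbb–Db. Third inversion places the seventh in the bass: Db.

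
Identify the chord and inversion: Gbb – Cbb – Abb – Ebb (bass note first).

Abb minor seventh, third inversion

The pitch classes Gbb, Cbb, Abb, Ebb arrange in thirds as Abb–Cbb–Ebb–Gbb: an Abb minor seventh chord.
The lowest note is Gbb, the seventh of the chord, so this is third inversion (figured bass 4/2).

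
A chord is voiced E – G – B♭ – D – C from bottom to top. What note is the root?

Reordering E, G, Bb, D, C into stacked thirds gives C–E–G–Bb–D; the bottom of that stack, C, is the root.

C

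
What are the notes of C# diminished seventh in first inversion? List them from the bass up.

E, G, Bb, C#

The chord tones are C#–E–G–Bb. With the third (E) lowest for first inversion: E, G, Bb, C#.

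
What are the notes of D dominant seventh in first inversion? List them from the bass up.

F#, A, C, D

D dominant seventh is D–F#–A–C. First inversion puts the third (F#) in the bass, with the remaining tones above: F#, A, C, D.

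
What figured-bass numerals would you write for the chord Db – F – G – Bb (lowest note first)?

The notes Db, F, G, Bb stack in thirds as G–Bb–Db–F — a G half-diminished seventh chord. The bass Db is the fifth, so this is second inversion: figured 4/3.

4/3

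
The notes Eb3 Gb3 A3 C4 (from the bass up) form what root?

The distinct letter names are Eb, Gb, A, C. Arranged as a stack of thirds they read A–C–Eb–Gb, so A is the root (an A diminished seventh chord).

A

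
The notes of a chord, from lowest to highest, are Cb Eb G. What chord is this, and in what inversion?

Cb augmented, root position

The distinct note names are Cb, Eb, G. Stacked in thirds they read Cb–Eb–G, which is an augmented triad on Cb.
Cb is the root of Cb augmented; root in the bass means root position (figured bass 5/3).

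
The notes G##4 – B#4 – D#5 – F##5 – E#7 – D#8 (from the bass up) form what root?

E#

The distinct letter names are G##, B#, D#, F##, E#. Arranged as a stack of thirds they read E#–G##–B#–D#–F##, so E# is the root (an E# dominant ninth chord).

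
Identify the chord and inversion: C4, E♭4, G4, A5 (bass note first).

Reducing to letter names: C, Eb, G, A. These stack in thirds as A–C–Eb–G — an A half-diminished seventh chord.
With the third (C) in the bass, the chord is in first inversion (figured bass 6/5).

A half-diminished seventh, first inversion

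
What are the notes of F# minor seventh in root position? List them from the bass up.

F#, A, C#, E

The chord tones are F#–A–C#–E. With the root (F#) lowest for root position: F#, A, C#, E.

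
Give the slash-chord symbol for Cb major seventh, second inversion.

Cbmaj7/Gb

Second inversion of Cb major seventh has the fifth (Gb) in the bass. As a slash chord: Cbmaj7/Gb.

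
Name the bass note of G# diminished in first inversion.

B

The third of G# diminished (G#–B–D) is B; that is the bass in first inversion.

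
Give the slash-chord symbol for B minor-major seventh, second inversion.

Second inversion of B minor-major seventh has the fifth (F#) in the bass. As a slash chord: Bm(maj7)/F#.

Bm(maj7)/F#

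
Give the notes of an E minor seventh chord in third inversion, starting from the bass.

E minor seventh is E–G–B–D. Third inversion puts the seventh (D) in the bass, with the remaining tones above: D, E, G, B.

D, E, G, B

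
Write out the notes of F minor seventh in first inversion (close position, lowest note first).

F minor seventh is F–Ab–C–Eb. First inversion puts the third (Ab) in the bass, with the remaining tones above: Ab, C, Eb, F.

Ab, C, Eb, F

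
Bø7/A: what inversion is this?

Bø7/A means B half-diminished seventh with A in the bass. A is the seventh of B half-diminished seventh (B–D–F–A), so this is third inversion.

third inversion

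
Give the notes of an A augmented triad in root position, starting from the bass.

Spelling A augmented: A–C#–E#. In root position the root is bass, giving A, C#, E# from the bottom.

A, C#, E#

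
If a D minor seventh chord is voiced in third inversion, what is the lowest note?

C

The seventh of D minor seventh (D–F–A–C) is C; that is the bass in third inversion.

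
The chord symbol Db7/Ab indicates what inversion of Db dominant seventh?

Db7/Ab means Db dominant seventh with Ab in the bass. Ab is the fifth of Db dominant seventh (Db–F–Ab–Cb), so this is second inversion.

second inversion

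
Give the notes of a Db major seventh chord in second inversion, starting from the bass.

Spelling Db major seventh: Db–F–Ab–C. In second inversion the fifth is bass, giving Ab, C, Db, F from the bottom.

Ab, C, Db, F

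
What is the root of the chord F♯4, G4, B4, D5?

Reordering F#, G, B, D into stacked thirds gives G–B–D–F#; the bottom of that stack, G, is the root.

G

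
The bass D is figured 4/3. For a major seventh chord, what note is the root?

The figures 4/3 mean the fifth of the chord is in the bass. If D is the fifth of a major seventh chord, the root is G (chord tones G–B–D–F#).

G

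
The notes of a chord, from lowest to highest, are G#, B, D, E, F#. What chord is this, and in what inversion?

The distinct note names are G#, B, D, E, F#. Stacked in thirds they read E–G#–B–D–F#, which is a dominant ninth chord on E.
With the third (G#) in the bass, the chord is in first inversion.

E dominant ninth, first inversion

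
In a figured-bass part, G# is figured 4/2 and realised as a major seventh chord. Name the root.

A

The figures 4/2 mean the seventh of the chord is in the bass. If G# is the seventh of a major seventh chord, the root is A (chord tones A–C#–E–G#).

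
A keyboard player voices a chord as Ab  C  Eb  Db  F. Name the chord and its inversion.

Db major ninth, second inversion

The pitch classes Ab, C, Eb, Db, F arrange in thirds as Db–F–Ab–C–Eb: a Db major ninth chord.
The lowest note is Ab, the fifth of the chord, so this is second inversion.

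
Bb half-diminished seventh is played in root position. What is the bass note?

Bb half-diminished seventh is Bb–Db–Fb–Ab. Root position places the root in the bass: Bb.

Bb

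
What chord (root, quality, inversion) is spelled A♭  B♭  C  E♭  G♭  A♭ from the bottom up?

Ab dominant ninth, root position

Reducing to letter names: Ab, Bb, C, Eb, Gb. These stack in thirds as Ab–C–Eb–Gb–Bb — an Ab dominant ninth chord.
Ab is the root of Ab dominant ninth; root in the bass means root position.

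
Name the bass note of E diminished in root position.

The root of E diminished (E–G–Bb) is E; that is the bass in root position.

E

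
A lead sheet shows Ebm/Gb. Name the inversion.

first inversion

Ebm/Gb means Eb minor with Gb in the bass. Gb is the third of Eb minor (Eb–Gb–Bb), so this is first inversion.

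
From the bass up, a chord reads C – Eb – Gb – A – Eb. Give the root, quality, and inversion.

A diminished seventh, first inversion

Reducing to letter names: C, Eb, Gb, A. These stack in thirds as A–C–Eb–Gb — an A diminished seventh chord.
With the third (C) in the bass, the chord is in first inversion (figured bass 6/5).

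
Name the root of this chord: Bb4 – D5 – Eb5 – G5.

Eb

Bb, D, Eb, G are the tones of an Eb major seventh chord (Eb–G–Bb–D), making Eb the root.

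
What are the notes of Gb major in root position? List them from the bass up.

Spelling Gb major: Gb–Bb–Db. In root position the root is bass, giving Gb, Bb, Db from the bottom.

Gb, Bb, Db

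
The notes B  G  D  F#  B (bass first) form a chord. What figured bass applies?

The notes B, G, D, F# stack in thirds as G–B–D–F# — a G major seventh chord. The bass B is the third, so this is first inversion: figured 6/5.

6/5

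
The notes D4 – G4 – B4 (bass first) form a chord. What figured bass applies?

6/4

The notes D, G, B stack in thirds as G–B–D — a G major triad. The bass D is the fifth, so this is second inversion: figured 6/4.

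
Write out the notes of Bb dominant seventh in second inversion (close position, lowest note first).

Bb dominant seventh is Bb–D–F–Ab. Second inversion puts the fifth (F) in the bass, with the remaining tones above: F, Ab, Bb, D.

F, Ab, Bb, D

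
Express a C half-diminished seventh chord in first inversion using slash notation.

First inversion of C half-diminished seventh has the third (Eb) in the bass. As a slash chord: Cø7/Eb.

Cø7/Eb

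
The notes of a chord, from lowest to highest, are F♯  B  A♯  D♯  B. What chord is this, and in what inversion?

B major seventh, second inversion

Reducing to letter names: F#, B, A#, D#. These stack in thirds as B–D#–F#–A# — a B major seventh chord.
With the fifth (F#) in the bass, the chord is in second inversion (figured bass 4/3).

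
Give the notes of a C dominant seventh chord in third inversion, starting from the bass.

C dominant seventh is C–E–G–Bb. Third inversion puts the seventh (Bb) in the bass, with the remaining tones above: Bb, C, E, G.

Bb, C, E, G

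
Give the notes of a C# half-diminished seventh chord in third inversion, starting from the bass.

B, C#, E, G

C# half-diminished seventh is C#–E–G–B. Third inversion puts the seventh (B) in the bass, with the remaining tones above: B, C#, E, G.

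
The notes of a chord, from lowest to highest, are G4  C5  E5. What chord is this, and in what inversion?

Reducing to letter names: G, C, E. These stack in thirds as C–E–G — a C major triad.
The lowest note is G, the fifth of the chord, so this is second inversion (figured bass 6/4).

C major, second inversion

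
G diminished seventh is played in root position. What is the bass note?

G

The root of G diminished seventh (G–Bb–Db–Fb) is G; that is the bass in root position.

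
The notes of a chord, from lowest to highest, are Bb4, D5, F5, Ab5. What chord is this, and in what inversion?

Reducing to letter names: Bb, D, F, Ab. These stack in thirds as Bb–D–F–Ab — a Bb dominant seventh chord.
Bb is the root of Bb dominant seventh; root in the bass means root position (figured bass 7).

Bb dominant seventh, root position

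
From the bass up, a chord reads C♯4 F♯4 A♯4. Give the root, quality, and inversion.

Reducing to letter names: C#, F#, A#. These stack in thirds as F#–A#–C# — an F# major triad.
With the fifth (C#) in the bass, the chord is in second inversion (figured bass 6/4).

F# major, second inversion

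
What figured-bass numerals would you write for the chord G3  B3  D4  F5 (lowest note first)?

The notes G, B, D, F stack in thirds as G–B–D–F — a G dominant seventh chord. The bass G is the root, so this is root position: figured 7.

7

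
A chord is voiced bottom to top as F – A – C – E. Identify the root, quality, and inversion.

F major seventh, root position

Reducing to letter names: F, A, C, E. These stack in thirds as F–A–C–E — an F major seventh chord.
The lowest note is F, the root of the chord, so this is root position (figured bass 7).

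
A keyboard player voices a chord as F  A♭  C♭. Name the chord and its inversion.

F diminished, root position

Reducing to letter names: F, Ab, Cb. These stack in thirds as F–Ab–Cb — an F diminished triad.
The lowest note is F, the root of the chord, so this is root position (figured bass 5/3).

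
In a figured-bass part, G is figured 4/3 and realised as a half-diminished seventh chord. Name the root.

C#

The figures 4/3 mean the fifth of the chord is in the bass. If G is the fifth of a half-diminished seventh chord, the root is C# (chord tones C#–E–G–B).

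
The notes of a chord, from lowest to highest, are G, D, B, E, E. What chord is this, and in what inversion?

Reducing to letter names: G, D, B, E. These stack in thirds as E–G–B–D — an E minor seventh chord.
With the third (G) in the bass, the chord is in first inversion (figured bass 6/5).

E minor seventh, first inversion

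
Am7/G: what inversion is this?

third inversion

Am7/G means A minor seventh with G in the bass. G is the seventh of A minor seventh (A–C–E–G), so this is third inversion.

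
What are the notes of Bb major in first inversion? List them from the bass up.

The chord tones are Bb–D–F. With the third (D) lowest for first inversion: D, F, Bb.

D, F, Bb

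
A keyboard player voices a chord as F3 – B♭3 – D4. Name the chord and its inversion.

Bb major, second inversion

The pitch classes F, Bb, D arrange in thirds as Bb–D–F: a Bb major triad.
With the fifth (F) in the bass, the chord is in second inversion (figured bass 6/4).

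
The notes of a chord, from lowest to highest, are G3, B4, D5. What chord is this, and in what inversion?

G major, root position

The distinct note names are G, B, D. Stacked in thirds they read G–B–D, which is a major triad on G.
With the root (G) in the bass, the chord is in root position (figured bass 5/3).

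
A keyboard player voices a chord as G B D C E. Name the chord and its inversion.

The distinct note names are G, B, D, C, E. Stacked in thirds they read C–E–G–B–D, which is a major ninth chord on C.
G is the fifth of C major ninth; fifth in the bass means second inversion.

C major ninth, second inversion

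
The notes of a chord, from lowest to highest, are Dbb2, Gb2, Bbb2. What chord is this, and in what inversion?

Gb diminished, second inversion

Reducing to letter names: Dbb, Gb, Bbb. These stack in thirds as Gb–Bbb–Dbb — a Gb diminished triad.
Dbb is the fifth of Gb diminished; fifth in the bass means second inversion (figured bass 6/4).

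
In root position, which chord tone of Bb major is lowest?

The root of Bb major (Bb–D–F) is Bb; that is the bass in root position.

Bb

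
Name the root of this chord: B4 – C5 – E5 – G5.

The distinct letter names are B, C, E, G. Arranged as a stack of thirds they read C–E–G–B, so C is the root (a C major seventh chord).

C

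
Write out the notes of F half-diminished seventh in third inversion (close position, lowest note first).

F half-diminished seventh is F–Ab–Cb–Eb. Third inversion puts the seventh (Eb) in the bass, with the remaining tones above: Eb, F, Ab, Cb.

Eb, F, Ab, Cb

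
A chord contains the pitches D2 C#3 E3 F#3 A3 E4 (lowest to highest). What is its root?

The distinct letter names are D, C#, E, F#, A. Arranged as a stack of thirds they read D–F#–A–C#–E, so D is the root (a D major ninth chord).

D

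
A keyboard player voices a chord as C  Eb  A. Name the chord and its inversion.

Reducing to letter names: C, Eb, A. These stack in thirds as A–C–Eb — an A diminished triad.
The lowest note is C, the third of the chord, so this is first inversion (figured bass 6).

A diminished, first inversion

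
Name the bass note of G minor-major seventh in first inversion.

Bb

In first inversion the third is lowest. For G minor-major seventh (G–Bb–D–F#) that is Bb.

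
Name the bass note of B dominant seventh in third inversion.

In third inversion the seventh is lowest. For B dominant seventh (B–D#–F#–A) that is A.

A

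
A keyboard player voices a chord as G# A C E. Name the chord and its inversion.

A minor-major seventh, third inversion

The distinct note names are G#, A, C, E. Stacked in thirds they read A–C–E–G#, which is a minor-major seventh chord on A.
G# is the seventh of A minor-major seventh; seventh in the bass means third inversion (figured bass 4/2).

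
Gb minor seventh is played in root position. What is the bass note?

In root position the root is lowest. For Gb minor seventh (Gb–Bbb–Db–Fb) that is Gb.

Gb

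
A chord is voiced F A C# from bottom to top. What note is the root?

F, A, C# are the tones of an F augmented triad (F–A–C#), making F the root.

F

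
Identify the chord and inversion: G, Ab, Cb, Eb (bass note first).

Reducing to letter names: G, Ab, Cb, Eb. These stack in thirds as Ab–Cb–Eb–G — an Ab minor-major seventh chord.
G is the seventh of Ab minor-major seventh; seventh in the bass means third inversion (figured bass 4/2).

Ab minor-major seventh, third inversion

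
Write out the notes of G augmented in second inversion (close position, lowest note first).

D#, G, B

The chord tones are G–B–D#. With the fifth (D#) lowest for second inversion: D#, G, B.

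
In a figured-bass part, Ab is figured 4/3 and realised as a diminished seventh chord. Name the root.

D

The figures 4/3 mean the fifth of the chord is in the bass. If Ab is the fifth of a diminished seventh chord, the root is D (chord tones D–F–Ab–Cb).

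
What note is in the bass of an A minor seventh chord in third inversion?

In third inversion the seventh is lowest. For A minor seventh (A–C–E–G) that is G.

G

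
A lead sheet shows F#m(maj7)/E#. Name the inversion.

F#m(maj7)/E# means F# minor-major seventh with E# in the bass. E# is the seventh of F# minor-major seventh (F#–A–C#–E#), so this is third inversion.

third inversion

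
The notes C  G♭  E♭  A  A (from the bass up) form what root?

Reordering C, Gb, Eb, A into stacked thirds gives A–C–Eb–Gb; the bottom of that stack, A, is the root.

A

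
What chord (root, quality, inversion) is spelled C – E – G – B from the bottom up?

C major seventh, root position

Reducing to letter names: C, E, G, B. These stack in thirds as C–E–G–B — a C major seventh chord.
The lowest note is C, the root of the chord, so this is root position (figured bass 7).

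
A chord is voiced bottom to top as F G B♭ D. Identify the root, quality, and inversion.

Reducing to letter names: F, G, Bb, D. These stack in thirds as G–Bb–D–F — a G minor seventh chord.
F is the seventh of G minor seventh; seventh in the bass means third inversion (figured bass 4/2).

G minor seventh, third inversion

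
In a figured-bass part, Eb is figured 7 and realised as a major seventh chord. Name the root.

Eb

The figures 7 mean the root of the chord is in the bass. If Eb is the root of a major seventh chord, the root is Eb (chord tones Eb–G–Bb–D).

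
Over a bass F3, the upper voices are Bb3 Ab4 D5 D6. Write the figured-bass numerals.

4/3

The notes F, Bb, Ab, D stack in thirds as Bb–D–F–Ab — a Bb dominant seventh chord. The bass F is the fifth, so this is second inversion: figured 4/3.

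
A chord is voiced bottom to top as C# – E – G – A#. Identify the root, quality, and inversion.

Reducing to letter names: C#, E, G, A#. These stack in thirds as A#–C#–E–G — an A# diminished seventh chord.
C# is the third of A# diminished seventh; third in the bass means first inversion (figured bass 6/5).

A# diminished seventh, first inversion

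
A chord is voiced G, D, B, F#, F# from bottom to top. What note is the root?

Reordering G, D, B, F# into stacked thirds gives G–B–D–F#; the bottom of that stack, G, is the root.

G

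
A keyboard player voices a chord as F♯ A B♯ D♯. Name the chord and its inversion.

B# diminished seventh, second inversion

The distinct note names are F#, A, B#, D#. Stacked in thirds they read B#–D#–F#–A, which is a diminished seventh chord on B#.
The lowest note is F#, the fifth of the chord, so this is second inversion (figured bass 4/3).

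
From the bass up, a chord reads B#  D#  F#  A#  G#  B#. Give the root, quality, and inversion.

G# dominant ninth, first inversion

Reducing to letter names: B#, D#, F#, A#, G#. These stack in thirds as G#–B#–D#–F#–A# — a G# dominant ninth chord.
The lowest note is B#, the third of the chord, so this is first inversion.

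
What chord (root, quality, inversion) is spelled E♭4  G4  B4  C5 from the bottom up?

The distinct note names are Eb, G, B, C. Stacked in thirds they read C–Eb–G–B, which is a minor-major seventh chord on C.
With the third (Eb) in the bass, the chord is in first inversion (figured bass 6/5).

C minor-major seventh, first inversion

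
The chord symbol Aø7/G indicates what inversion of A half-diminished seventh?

third inversion

Aø7/G means A half-diminished seventh with G in the bass. G is the seventh of A half-diminished seventh (A–C–Eb–G), so this is third inversion.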